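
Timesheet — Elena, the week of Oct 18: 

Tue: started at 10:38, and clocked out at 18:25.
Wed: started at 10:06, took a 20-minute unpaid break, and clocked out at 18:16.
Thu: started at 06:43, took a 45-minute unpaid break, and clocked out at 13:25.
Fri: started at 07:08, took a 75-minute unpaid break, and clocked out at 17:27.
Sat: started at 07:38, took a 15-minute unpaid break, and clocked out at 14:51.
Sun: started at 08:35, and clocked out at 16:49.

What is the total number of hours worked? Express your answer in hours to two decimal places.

45.83 hours

Tue: 10:38–18:25 = 7 h 47 min
Wed: 10:06–18:16 = 8 h 10 min; less 20 min break → 7 h 50 min
Thu: 06:43–13:25 = 6 h 42 min; less 45 min break → 5 h 57 min
Fri: 07:08–17:27 = 10 h 19 min; less 75 min break → 9 h 4 min
Sat: 07:38–14:51 = 7 h 13 min; less 15 min break → 6 h 58 min
Sun: 08:35–16:49 = 8 h 14 min
Total: 7 h 47 min + 7 h 50 min + 5 h 57 min + 9 h 4 min + 6 h 58 min + 8 h 14 min = 45 h 50 min.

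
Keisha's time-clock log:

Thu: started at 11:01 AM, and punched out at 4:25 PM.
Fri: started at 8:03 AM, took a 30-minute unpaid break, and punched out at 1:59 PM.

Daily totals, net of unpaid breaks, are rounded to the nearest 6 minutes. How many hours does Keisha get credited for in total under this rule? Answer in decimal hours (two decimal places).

10.80 hours

Thu: 11:01 AM–4:25 PM = 5 h 24 min → rounds to 5 h 24 min
Fri: 8:03 AM–1:59 PM = 5 h 56 min − 30 min = 5 h 26 min → rounds to 5 h 24 min
Total credited: 10 h 48 min.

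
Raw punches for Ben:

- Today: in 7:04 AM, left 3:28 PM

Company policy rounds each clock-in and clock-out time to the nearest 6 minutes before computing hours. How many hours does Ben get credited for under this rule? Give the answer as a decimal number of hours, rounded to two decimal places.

8.40 hours

Today: in 7:04 AM→7:06 AM, out 3:28 PM→3:30 PM; 8 h 24 min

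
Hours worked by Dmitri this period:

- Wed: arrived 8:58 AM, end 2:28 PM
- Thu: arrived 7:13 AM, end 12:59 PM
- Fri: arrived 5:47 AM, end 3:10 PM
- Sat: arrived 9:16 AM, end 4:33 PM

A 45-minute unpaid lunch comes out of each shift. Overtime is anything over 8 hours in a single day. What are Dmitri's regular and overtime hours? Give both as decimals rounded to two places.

Wed: 8:58 AM–2:28 PM = 5 h 30 min; less 45 min break → 4 h 45 min
Thu: 7:13 AM–12:59 PM = 5 h 46 min; less 45 min break → 5 h 1 min
Fri: 5:47 AM–3:10 PM = 9 h 23 min; less 45 min break → 8 h 38 min
Sat: 9:16 AM–4:33 PM = 7 h 17 min; less 45 min break → 6 h 32 min
Wed reg 4 h 45 min / OT 0 h 0 min; Thu reg 5 h 1 min / OT 0 h 0 min; Fri reg 8 h 0 min / OT 0 h 38 min; Sat reg 6 h 32 min / OT 0 h 0 min.
Totals: regular 24 h 18 min, overtime 0 h 38 min.

Regular 24.30 hours, overtime 0.63 hours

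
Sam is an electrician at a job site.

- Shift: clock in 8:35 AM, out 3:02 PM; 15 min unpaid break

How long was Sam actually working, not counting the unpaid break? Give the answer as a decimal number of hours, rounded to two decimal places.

6.20 hours

Shift: 8:35 AM–3:02 PM = 6 h 27 min; less 15 min break → 6 h 12 min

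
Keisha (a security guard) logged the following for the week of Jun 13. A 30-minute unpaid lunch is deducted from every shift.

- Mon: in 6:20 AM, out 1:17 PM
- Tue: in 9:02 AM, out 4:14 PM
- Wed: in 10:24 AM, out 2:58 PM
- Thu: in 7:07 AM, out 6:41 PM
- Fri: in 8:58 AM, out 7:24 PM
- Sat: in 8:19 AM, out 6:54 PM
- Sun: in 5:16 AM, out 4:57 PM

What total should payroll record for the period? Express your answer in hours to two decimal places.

59.48 hours

Mon: 6:20 AM–1:17 PM = 6 h 57 min; less 30 min break → 6 h 27 min
Tue: 9:02 AM–4:14 PM = 7 h 12 min; less 30 min break → 6 h 42 min
Wed: 10:24 AM–2:58 PM = 4 h 34 min; less 30 min break → 4 h 4 min
Thu: 7:07 AM–6:41 PM = 11 h 34 min; less 30 min break → 11 h 4 min
Fri: 8:58 AM–7:24 PM = 10 h 26 min; less 30 min break → 9 h 56 min
Sat: 8:19 AM–6:54 PM = 10 h 35 min; less 30 min break → 10 h 5 min
Sun: 5:16 AM–4:57 PM = 11 h 41 min; less 30 min break → 11 h 11 min
Total: 6 h 27 min + 6 h 42 min + 4 h 4 min + 11 h 4 min + 9 h 56 min + 10 h 5 min + 11 h 11 min = 59 h 29 min.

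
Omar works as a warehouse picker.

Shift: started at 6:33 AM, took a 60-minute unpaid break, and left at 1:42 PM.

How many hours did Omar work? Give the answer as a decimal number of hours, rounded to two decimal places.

Shift: 6:33 AM–1:42 PM = 7 h 9 min; less 60 min break → 6 h 9 min

6.15 hours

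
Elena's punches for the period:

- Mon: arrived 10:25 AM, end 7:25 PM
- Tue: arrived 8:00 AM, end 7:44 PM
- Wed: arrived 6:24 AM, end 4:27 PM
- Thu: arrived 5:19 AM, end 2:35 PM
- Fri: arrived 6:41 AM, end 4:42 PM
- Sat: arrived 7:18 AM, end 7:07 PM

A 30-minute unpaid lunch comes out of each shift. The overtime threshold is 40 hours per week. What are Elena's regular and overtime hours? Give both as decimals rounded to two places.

Regular 40.00 hours, overtime 18.88 hours

Mon: 10:25 AM–7:25 PM = 9 h 0 min; less 30 min break → 8 h 30 min
Tue: 8:00 AM–7:44 PM = 11 h 44 min; less 30 min break → 11 h 14 min
Wed: 6:24 AM–4:27 PM = 10 h 3 min; less 30 min break → 9 h 33 min
Thu: 5:19 AM–2:35 PM = 9 h 16 min; less 30 min break → 8 h 46 min
Fri: 6:41 AM–4:42 PM = 10 h 1 min; less 30 min break → 9 h 31 min
Sat: 7:18 AM–7:07 PM = 11 h 49 min; less 30 min break → 11 h 19 min
Total worked: 58 h 53 min = 58.88 h.
Threshold 40 h → overtime 18 h 53 min, regular 40 h 0 min.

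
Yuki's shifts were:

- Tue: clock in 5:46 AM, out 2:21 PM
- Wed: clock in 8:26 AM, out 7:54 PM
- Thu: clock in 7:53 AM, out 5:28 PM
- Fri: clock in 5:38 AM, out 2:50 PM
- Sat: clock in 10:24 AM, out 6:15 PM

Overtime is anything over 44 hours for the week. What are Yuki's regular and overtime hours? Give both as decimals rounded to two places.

Regular 44.00 hours, overtime 2.68 hours

Tue: 5:46 AM–2:21 PM = 8 h 35 min
Wed: 8:26 AM–7:54 PM = 11 h 28 min
Thu: 7:53 AM–5:28 PM = 9 h 35 min
Fri: 5:38 AM–2:50 PM = 9 h 12 min
Sat: 10:24 AM–6:15 PM = 7 h 51 min
Total worked: 46 h 41 min = 46.68 h.
Threshold 44 h → overtime 2 h 41 min, regular 44 h 0 min.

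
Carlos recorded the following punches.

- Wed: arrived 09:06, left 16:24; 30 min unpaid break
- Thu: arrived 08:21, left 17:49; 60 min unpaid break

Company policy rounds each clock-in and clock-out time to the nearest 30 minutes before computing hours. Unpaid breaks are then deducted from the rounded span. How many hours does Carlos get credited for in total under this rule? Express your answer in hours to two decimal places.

Wed: in 09:06→09:00, out 16:24→16:30; 7 h 30 min − 30 min = 7 h 0 min
Thu: in 08:21→08:30, out 17:49→18:00; 9 h 30 min − 60 min = 8 h 30 min
Total credited: 15 h 30 min.

15.50 hours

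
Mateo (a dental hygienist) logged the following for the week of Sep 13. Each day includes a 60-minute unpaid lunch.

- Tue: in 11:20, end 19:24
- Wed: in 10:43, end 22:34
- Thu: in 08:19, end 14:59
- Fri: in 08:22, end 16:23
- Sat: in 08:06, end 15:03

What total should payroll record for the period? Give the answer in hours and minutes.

Tue: 11:20–19:24 = 8 h 4 min; less 60 min break → 7 h 4 min
Wed: 10:43–22:34 = 11 h 51 min; less 60 min break → 10 h 51 min
Thu: 08:19–14:59 = 6 h 40 min; less 60 min break → 5 h 40 min
Fri: 08:22–16:23 = 8 h 1 min; less 60 min break → 7 h 1 min
Sat: 08:06–15:03 = 6 h 57 min; less 60 min break → 5 h 57 min
Total: 7 h 4 min + 10 h 51 min + 5 h 40 min + 7 h 1 min + 5 h 57 min = 36 h 33 min.

36 h 33 min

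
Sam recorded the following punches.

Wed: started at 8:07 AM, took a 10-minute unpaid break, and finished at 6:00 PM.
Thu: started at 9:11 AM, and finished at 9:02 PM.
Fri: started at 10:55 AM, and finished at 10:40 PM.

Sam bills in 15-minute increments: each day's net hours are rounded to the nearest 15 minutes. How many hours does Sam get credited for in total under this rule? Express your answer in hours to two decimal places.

Wed: 8:07 AM–6:00 PM = 9 h 53 min − 10 min = 9 h 43 min → rounds to 9 h 45 min
Thu: 9:11 AM–9:02 PM = 11 h 51 min → rounds to 11 h 45 min
Fri: 10:55 AM–10:40 PM = 11 h 45 min → rounds to 11 h 45 min
Total credited: 33 h 15 min.

33.25 hours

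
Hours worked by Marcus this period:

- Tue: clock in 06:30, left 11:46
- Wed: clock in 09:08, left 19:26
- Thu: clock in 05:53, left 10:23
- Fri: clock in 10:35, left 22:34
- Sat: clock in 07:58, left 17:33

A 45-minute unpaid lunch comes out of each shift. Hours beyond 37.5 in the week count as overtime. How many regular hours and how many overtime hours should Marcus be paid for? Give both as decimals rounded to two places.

Tue: 06:30–11:46 = 5 h 16 min; less 45 min break → 4 h 31 min
Wed: 09:08–19:26 = 10 h 18 min; less 45 min break → 9 h 33 min
Thu: 05:53–10:23 = 4 h 30 min; less 45 min break → 3 h 45 min
Fri: 10:35–22:34 = 11 h 59 min; less 45 min break → 11 h 14 min
Sat: 07:58–17:33 = 9 h 35 min; less 45 min break → 8 h 50 min
Total worked: 37 h 53 min = 37.88 h.
Threshold 37.5 h → overtime 0 h 23 min, regular 37 h 30 min.

Regular 37.50 hours, overtime 0.38 hours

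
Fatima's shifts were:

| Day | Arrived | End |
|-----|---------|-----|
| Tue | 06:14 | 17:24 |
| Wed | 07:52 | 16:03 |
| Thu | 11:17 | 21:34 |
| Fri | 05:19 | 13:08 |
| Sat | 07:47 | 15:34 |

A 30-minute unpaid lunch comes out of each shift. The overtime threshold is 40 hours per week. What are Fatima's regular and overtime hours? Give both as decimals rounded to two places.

Tue: 06:14–17:24 = 11 h 10 min; less 30 min break → 10 h 40 min
Wed: 07:52–16:03 = 8 h 11 min; less 30 min break → 7 h 41 min
Thu: 11:17–21:34 = 10 h 17 min; less 30 min break → 9 h 47 min
Fri: 05:19–13:08 = 7 h 49 min; less 30 min break → 7 h 19 min
Sat: 07:47–15:34 = 7 h 47 min; less 30 min break → 7 h 17 min
Total worked: 42 h 44 min = 42.73 h.
Threshold 40 h → overtime 2 h 44 min, regular 40 h 0 min.

Regular 40.00 hours, overtime 2.73 hours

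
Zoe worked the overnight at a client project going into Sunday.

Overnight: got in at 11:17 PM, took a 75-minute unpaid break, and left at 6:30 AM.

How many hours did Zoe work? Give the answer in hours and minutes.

5 h 58 min

Overnight: 11:17 PM → midnight = 0 h 43 min; midnight → 6:30 AM = 6 h 30 min; span 7 h 13 min; less 75 min break → 5 h 58 min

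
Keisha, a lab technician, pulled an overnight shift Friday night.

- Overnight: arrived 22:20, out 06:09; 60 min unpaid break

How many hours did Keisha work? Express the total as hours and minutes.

6 h 49 min

Overnight: 22:20 → midnight = 1 h 40 min; midnight → 06:09 = 6 h 9 min; span 7 h 49 min; less 60 min break → 6 h 49 min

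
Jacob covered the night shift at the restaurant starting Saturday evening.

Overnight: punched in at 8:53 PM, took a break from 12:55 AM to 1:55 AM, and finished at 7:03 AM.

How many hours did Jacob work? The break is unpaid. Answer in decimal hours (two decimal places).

Overnight: 8:53 PM → midnight = 3 h 7 min; midnight → 7:03 AM = 7 h 3 min; span 10 h 10 min; less 60 min break → 9 h 10 min

9.17 hours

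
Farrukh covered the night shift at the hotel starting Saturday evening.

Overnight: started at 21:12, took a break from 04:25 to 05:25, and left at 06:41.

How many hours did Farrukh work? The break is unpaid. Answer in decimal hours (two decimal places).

8.48 hours

Overnight: 21:12 → midnight = 2 h 48 min; midnight → 06:41 = 6 h 41 min; span 9 h 29 min; less 60 min break → 8 h 29 min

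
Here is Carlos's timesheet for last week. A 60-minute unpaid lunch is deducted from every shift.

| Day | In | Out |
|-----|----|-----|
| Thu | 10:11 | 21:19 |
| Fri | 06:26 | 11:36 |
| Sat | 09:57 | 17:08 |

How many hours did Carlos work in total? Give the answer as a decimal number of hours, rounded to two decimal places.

20.48 hours

Thu: 10:11–21:19 = 11 h 8 min; less 60 min break → 10 h 8 min
Fri: 06:26–11:36 = 5 h 10 min; less 60 min break → 4 h 10 min
Sat: 09:57–17:08 = 7 h 11 min; less 60 min break → 6 h 11 min
Total: 10 h 8 min + 4 h 10 min + 6 h 11 min = 20 h 29 min.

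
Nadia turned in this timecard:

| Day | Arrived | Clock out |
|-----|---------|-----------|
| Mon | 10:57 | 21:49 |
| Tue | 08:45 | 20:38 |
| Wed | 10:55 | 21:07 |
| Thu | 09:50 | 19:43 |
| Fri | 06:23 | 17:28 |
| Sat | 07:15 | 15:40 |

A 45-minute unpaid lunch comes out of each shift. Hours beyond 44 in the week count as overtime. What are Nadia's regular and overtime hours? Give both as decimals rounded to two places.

Regular 44.00 hours, overtime 13.83 hours

Mon: 10:57–21:49 = 10 h 52 min; less 45 min break → 10 h 7 min
Tue: 08:45–20:38 = 11 h 53 min; less 45 min break → 11 h 8 min
Wed: 10:55–21:07 = 10 h 12 min; less 45 min break → 9 h 27 min
Thu: 09:50–19:43 = 9 h 53 min; less 45 min break → 9 h 8 min
Fri: 06:23–17:28 = 11 h 5 min; less 45 min break → 10 h 20 min
Sat: 07:15–15:40 = 8 h 25 min; less 45 min break → 7 h 40 min
Total worked: 57 h 50 min = 57.83 h.
Threshold 44 h → overtime 13 h 50 min, regular 44 h 0 min.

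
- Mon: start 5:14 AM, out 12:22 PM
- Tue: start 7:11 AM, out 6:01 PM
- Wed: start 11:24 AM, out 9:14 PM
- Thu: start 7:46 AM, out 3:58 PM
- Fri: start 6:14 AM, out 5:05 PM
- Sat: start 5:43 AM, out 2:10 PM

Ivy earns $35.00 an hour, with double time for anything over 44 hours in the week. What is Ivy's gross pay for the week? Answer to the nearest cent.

$2331.00

Mon: 5:14 AM–12:22 PM = 7 h 8 min
Tue: 7:11 AM–6:01 PM = 10 h 50 min
Wed: 11:24 AM–9:14 PM = 9 h 50 min
Thu: 7:46 AM–3:58 PM = 8 h 12 min
Fri: 6:14 AM–5:05 PM = 10 h 51 min
Sat: 5:43 AM–2:10 PM = 8 h 27 min
Total worked: 55 h 18 min = 3318 min.
Regular 44 h 0 min = 2640 min at $35.00/h; overtime 11 h 18 min = 678 min at $70.00/h.
Pay = (2640 × $35.00 + 678 × $70.00) ÷ 60 = $2331.00.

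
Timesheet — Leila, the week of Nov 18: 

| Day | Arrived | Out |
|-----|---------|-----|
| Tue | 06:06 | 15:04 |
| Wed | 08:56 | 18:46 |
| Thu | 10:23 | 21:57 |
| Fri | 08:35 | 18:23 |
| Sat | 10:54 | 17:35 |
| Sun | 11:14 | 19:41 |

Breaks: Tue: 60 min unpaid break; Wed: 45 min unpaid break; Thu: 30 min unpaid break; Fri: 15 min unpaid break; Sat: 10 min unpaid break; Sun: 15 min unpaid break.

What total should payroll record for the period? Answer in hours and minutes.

Tue: 06:06–15:04 = 8 h 58 min; less 60 min break → 7 h 58 min
Wed: 08:56–18:46 = 9 h 50 min; less 45 min break → 9 h 5 min
Thu: 10:23–21:57 = 11 h 34 min; less 30 min break → 11 h 4 min
Fri: 08:35–18:23 = 9 h 48 min; less 15 min break → 9 h 33 min
Sat: 10:54–17:35 = 6 h 41 min; less 10 min break → 6 h 31 min
Sun: 11:14–19:41 = 8 h 27 min; less 15 min break → 8 h 12 min
Total: 7 h 58 min + 9 h 5 min + 11 h 4 min + 9 h 33 min + 6 h 31 min + 8 h 12 min = 52 h 23 min.

52 h 23 min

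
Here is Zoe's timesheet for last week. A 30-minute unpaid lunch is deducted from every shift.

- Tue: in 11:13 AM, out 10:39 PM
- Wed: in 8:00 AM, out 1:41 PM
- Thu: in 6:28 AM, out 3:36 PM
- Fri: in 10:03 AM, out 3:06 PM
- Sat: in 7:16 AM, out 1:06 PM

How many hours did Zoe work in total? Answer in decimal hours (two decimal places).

34.63 hours

Tue: 11:13 AM–10:39 PM = 11 h 26 min; less 30 min break → 10 h 56 min
Wed: 8:00 AM–1:41 PM = 5 h 41 min; less 30 min break → 5 h 11 min
Thu: 6:28 AM–3:36 PM = 9 h 8 min; less 30 min break → 8 h 38 min
Fri: 10:03 AM–3:06 PM = 5 h 3 min; less 30 min break → 4 h 33 min
Sat: 7:16 AM–1:06 PM = 5 h 50 min; less 30 min break → 5 h 20 min
Total: 10 h 56 min + 5 h 11 min + 8 h 38 min + 4 h 33 min + 5 h 20 min = 34 h 38 min.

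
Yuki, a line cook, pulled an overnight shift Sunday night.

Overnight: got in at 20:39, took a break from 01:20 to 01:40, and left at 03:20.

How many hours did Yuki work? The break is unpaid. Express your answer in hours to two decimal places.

6.35 hours

Overnight: 20:39 → midnight = 3 h 21 min; midnight → 03:20 = 3 h 20 min; span 6 h 41 min; less 20 min break → 6 h 21 min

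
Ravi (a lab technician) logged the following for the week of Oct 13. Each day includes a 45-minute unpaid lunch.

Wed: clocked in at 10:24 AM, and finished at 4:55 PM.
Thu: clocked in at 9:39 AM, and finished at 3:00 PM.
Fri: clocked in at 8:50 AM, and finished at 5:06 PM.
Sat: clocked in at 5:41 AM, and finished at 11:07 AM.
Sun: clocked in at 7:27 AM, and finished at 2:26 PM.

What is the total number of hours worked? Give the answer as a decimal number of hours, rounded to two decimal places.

Wed: 10:24 AM–4:55 PM = 6 h 31 min; less 45 min break → 5 h 46 min
Thu: 9:39 AM–3:00 PM = 5 h 21 min; less 45 min break → 4 h 36 min
Fri: 8:50 AM–5:06 PM = 8 h 16 min; less 45 min break → 7 h 31 min
Sat: 5:41 AM–11:07 AM = 5 h 26 min; less 45 min break → 4 h 41 min
Sun: 7:27 AM–2:26 PM = 6 h 59 min; less 45 min break → 6 h 14 min
Total: 5 h 46 min + 4 h 36 min + 7 h 31 min + 4 h 41 min + 6 h 14 min = 28 h 48 min.

28.80 hours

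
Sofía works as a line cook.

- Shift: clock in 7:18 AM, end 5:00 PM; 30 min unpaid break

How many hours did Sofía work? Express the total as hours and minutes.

9 h 12 min

Shift: 7:18 AM–5:00 PM = 9 h 42 min; less 30 min break → 9 h 12 min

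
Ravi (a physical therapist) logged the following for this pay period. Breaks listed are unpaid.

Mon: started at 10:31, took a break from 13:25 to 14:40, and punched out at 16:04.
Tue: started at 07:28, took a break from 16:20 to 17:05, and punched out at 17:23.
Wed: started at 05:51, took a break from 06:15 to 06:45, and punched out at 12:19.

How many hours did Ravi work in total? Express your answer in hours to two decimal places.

Mon: 10:31–16:04 = 5 h 33 min; less 75 min break → 4 h 18 min
Tue: 07:28–17:23 = 9 h 55 min; less 45 min break → 9 h 10 min
Wed: 05:51–12:19 = 6 h 28 min; less 30 min break → 5 h 58 min
Total: 4 h 18 min + 9 h 10 min + 5 h 58 min = 19 h 26 min.

19.43 hours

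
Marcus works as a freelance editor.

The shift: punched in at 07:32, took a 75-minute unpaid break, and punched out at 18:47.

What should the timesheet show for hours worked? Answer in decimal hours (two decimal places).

The shift: 07:32–18:47 = 11 h 15 min; less 75 min break → 10 h 0 min

10.00 hours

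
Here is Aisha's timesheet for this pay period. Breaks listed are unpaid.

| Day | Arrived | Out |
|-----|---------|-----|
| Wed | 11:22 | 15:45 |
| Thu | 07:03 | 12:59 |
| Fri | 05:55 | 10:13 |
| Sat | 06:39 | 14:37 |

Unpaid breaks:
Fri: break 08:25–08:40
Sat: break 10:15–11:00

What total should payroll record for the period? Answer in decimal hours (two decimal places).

21.58 hours

Wed: 11:22–15:45 = 4 h 23 min
Thu: 07:03–12:59 = 5 h 56 min
Fri: 05:55–10:13 = 4 h 18 min; less 15 min break → 4 h 3 min
Sat: 06:39–14:37 = 7 h 58 min; less 45 min break → 7 h 13 min
Total: 4 h 23 min + 5 h 56 min + 4 h 3 min + 7 h 13 min = 21 h 35 min.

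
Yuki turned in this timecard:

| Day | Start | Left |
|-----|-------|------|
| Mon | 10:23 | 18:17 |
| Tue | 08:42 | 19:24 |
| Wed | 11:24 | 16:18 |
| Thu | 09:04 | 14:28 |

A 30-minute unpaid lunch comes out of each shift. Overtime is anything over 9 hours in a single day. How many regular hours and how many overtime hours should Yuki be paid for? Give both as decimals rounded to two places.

Regular 25.70 hours, overtime 1.20 hours

Mon: 10:23–18:17 = 7 h 54 min; less 30 min break → 7 h 24 min
Tue: 08:42–19:24 = 10 h 42 min; less 30 min break → 10 h 12 min
Wed: 11:24–16:18 = 4 h 54 min; less 30 min break → 4 h 24 min
Thu: 09:04–14:28 = 5 h 24 min; less 30 min break → 4 h 54 min
Mon reg 7 h 24 min / OT 0 h 0 min; Tue reg 9 h 0 min / OT 1 h 12 min; Wed reg 4 h 24 min / OT 0 h 0 min; Thu reg 4 h 54 min / OT 0 h 0 min.
Totals: regular 25 h 42 min, overtime 1 h 12 min.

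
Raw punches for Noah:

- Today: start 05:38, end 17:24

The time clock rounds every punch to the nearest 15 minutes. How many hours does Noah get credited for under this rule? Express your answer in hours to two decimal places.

11.75 hours

Today: in 05:38→05:45, out 17:24→17:30; 11 h 45 min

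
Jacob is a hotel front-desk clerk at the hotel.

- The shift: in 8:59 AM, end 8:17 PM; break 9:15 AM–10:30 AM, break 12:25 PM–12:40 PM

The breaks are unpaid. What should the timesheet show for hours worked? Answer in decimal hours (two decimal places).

9.80 hours

The shift: 8:59 AM–8:17 PM = 11 h 18 min; less 90 min break → 9 h 48 min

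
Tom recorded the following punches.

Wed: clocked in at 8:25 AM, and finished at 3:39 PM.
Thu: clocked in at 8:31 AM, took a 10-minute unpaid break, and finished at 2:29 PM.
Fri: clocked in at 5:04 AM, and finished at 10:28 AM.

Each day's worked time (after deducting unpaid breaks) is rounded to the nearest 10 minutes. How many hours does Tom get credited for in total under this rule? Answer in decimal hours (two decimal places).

18.33 hours

Wed: 8:25 AM–3:39 PM = 7 h 14 min → rounds to 7 h 10 min
Thu: 8:31 AM–2:29 PM = 5 h 58 min − 10 min = 5 h 48 min → rounds to 5 h 50 min
Fri: 5:04 AM–10:28 AM = 5 h 24 min → rounds to 5 h 20 min
Total credited: 18 h 20 min.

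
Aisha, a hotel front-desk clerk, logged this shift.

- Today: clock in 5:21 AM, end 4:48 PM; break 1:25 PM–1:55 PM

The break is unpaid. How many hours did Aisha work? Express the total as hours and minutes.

10 h 57 min

Today: 5:21 AM–4:48 PM = 11 h 27 min; less 30 min break → 10 h 57 min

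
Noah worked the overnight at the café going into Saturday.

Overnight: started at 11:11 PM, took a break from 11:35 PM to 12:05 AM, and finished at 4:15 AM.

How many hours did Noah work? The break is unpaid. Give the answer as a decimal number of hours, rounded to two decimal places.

4.57 hours

Overnight: 11:11 PM → midnight = 0 h 49 min; midnight → 4:15 AM = 4 h 15 min; span 5 h 4 min; less 30 min break → 4 h 34 min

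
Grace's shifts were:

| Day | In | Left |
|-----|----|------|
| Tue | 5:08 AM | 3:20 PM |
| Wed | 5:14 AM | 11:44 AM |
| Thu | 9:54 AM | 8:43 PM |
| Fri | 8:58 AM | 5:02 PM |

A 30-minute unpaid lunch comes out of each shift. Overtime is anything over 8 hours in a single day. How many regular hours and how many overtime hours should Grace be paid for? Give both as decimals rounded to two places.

Tue: 5:08 AM–3:20 PM = 10 h 12 min; less 30 min break → 9 h 42 min
Wed: 5:14 AM–11:44 AM = 6 h 30 min; less 30 min break → 6 h 0 min
Thu: 9:54 AM–8:43 PM = 10 h 49 min; less 30 min break → 10 h 19 min
Fri: 8:58 AM–5:02 PM = 8 h 4 min; less 30 min break → 7 h 34 min
Tue reg 8 h 0 min / OT 1 h 42 min; Wed reg 6 h 0 min / OT 0 h 0 min; Thu reg 8 h 0 min / OT 2 h 19 min; Fri reg 7 h 34 min / OT 0 h 0 min.
Totals: regular 29 h 34 min, overtime 4 h 1 min.

Regular 29.57 hours, overtime 4.02 hours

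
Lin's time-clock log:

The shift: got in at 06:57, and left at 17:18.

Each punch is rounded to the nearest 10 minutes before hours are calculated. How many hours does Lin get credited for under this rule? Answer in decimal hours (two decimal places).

10.33 hours

The shift: in 06:57→07:00, out 17:18→17:20; 10 h 20 min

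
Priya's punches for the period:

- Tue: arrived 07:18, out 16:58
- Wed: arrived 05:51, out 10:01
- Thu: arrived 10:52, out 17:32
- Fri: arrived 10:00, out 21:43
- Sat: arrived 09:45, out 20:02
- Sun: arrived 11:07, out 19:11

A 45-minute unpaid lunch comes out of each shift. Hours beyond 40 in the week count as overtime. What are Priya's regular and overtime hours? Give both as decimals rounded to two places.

Tue: 07:18–16:58 = 9 h 40 min; less 45 min break → 8 h 55 min
Wed: 05:51–10:01 = 4 h 10 min; less 45 min break → 3 h 25 min
Thu: 10:52–17:32 = 6 h 40 min; less 45 min break → 5 h 55 min
Fri: 10:00–21:43 = 11 h 43 min; less 45 min break → 10 h 58 min
Sat: 09:45–20:02 = 10 h 17 min; less 45 min break → 9 h 32 min
Sun: 11:07–19:11 = 8 h 4 min; less 45 min break → 7 h 19 min
Total worked: 46 h 4 min = 46.07 h.
Threshold 40 h → overtime 6 h 4 min, regular 40 h 0 min.

Regular 40.00 hours, overtime 6.07 hours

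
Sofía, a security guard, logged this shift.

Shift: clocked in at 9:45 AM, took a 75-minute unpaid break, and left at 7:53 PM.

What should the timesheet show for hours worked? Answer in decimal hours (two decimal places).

8.88 hours

Shift: 9:45 AM–7:53 PM = 10 h 8 min; less 75 min break → 8 h 53 min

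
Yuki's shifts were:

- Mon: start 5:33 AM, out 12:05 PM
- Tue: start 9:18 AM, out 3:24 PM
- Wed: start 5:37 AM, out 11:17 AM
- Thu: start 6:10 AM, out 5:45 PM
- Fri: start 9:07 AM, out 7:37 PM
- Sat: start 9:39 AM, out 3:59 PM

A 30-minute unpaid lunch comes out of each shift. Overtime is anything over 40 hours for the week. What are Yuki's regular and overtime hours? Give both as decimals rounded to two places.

Regular 40.00 hours, overtime 3.72 hours

Mon: 5:33 AM–12:05 PM = 6 h 32 min; less 30 min break → 6 h 2 min
Tue: 9:18 AM–3:24 PM = 6 h 6 min; less 30 min break → 5 h 36 min
Wed: 5:37 AM–11:17 AM = 5 h 40 min; less 30 min break → 5 h 10 min
Thu: 6:10 AM–5:45 PM = 11 h 35 min; less 30 min break → 11 h 5 min
Fri: 9:07 AM–7:37 PM = 10 h 30 min; less 30 min break → 10 h 0 min
Sat: 9:39 AM–3:59 PM = 6 h 20 min; less 30 min break → 5 h 50 min
Total worked: 43 h 43 min = 43.72 h.
Threshold 40 h → overtime 3 h 43 min, regular 40 h 0 min.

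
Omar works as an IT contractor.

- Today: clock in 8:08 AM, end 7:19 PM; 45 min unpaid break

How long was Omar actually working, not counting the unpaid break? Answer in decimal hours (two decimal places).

Today: 8:08 AM–7:19 PM = 11 h 11 min; less 45 min break → 10 h 26 min

10.43 hours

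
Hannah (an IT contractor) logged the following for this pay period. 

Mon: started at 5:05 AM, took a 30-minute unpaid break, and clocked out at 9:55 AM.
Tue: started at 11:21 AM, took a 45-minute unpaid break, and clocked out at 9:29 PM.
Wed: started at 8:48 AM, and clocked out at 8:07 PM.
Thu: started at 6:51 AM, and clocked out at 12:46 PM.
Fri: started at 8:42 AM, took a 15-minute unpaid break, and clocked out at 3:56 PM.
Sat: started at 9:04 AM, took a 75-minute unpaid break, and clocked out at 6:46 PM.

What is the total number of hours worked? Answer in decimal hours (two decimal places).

46.38 hours

Mon: 5:05 AM–9:55 AM = 4 h 50 min; less 30 min break → 4 h 20 min
Tue: 11:21 AM–9:29 PM = 10 h 8 min; less 45 min break → 9 h 23 min
Wed: 8:48 AM–8:07 PM = 11 h 19 min
Thu: 6:51 AM–12:46 PM = 5 h 55 min
Fri: 8:42 AM–3:56 PM = 7 h 14 min; less 15 min break → 6 h 59 min
Sat: 9:04 AM–6:46 PM = 9 h 42 min; less 75 min break → 8 h 27 min
Total: 4 h 20 min + 9 h 23 min + 11 h 19 min + 5 h 55 min + 6 h 59 min + 8 h 27 min = 46 h 23 min.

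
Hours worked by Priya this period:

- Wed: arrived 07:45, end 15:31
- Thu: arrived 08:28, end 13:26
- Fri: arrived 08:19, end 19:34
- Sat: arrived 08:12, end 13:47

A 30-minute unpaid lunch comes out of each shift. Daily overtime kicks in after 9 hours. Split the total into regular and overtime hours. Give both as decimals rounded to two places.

Regular 25.82 hours, overtime 1.75 hours

Wed: 07:45–15:31 = 7 h 46 min; less 30 min break → 7 h 16 min
Thu: 08:28–13:26 = 4 h 58 min; less 30 min break → 4 h 28 min
Fri: 08:19–19:34 = 11 h 15 min; less 30 min break → 10 h 45 min
Sat: 08:12–13:47 = 5 h 35 min; less 30 min break → 5 h 5 min
Wed reg 7 h 16 min / OT 0 h 0 min; Thu reg 4 h 28 min / OT 0 h 0 min; Fri reg 9 h 0 min / OT 1 h 45 min; Sat reg 5 h 5 min / OT 0 h 0 min.
Totals: regular 25 h 49 min, overtime 1 h 45 min.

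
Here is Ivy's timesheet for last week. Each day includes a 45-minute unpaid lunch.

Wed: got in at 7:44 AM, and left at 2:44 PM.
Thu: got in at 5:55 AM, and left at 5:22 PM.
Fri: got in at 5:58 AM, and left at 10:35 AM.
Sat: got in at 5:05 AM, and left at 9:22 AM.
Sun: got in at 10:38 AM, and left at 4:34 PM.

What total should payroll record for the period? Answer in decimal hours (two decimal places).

Wed: 7:44 AM–2:44 PM = 7 h 0 min; less 45 min break → 6 h 15 min
Thu: 5:55 AM–5:22 PM = 11 h 27 min; less 45 min break → 10 h 42 min
Fri: 5:58 AM–10:35 AM = 4 h 37 min; less 45 min break → 3 h 52 min
Sat: 5:05 AM–9:22 AM = 4 h 17 min; less 45 min break → 3 h 32 min
Sun: 10:38 AM–4:34 PM = 5 h 56 min; less 45 min break → 5 h 11 min
Total: 6 h 15 min + 10 h 42 min + 3 h 52 min + 3 h 32 min + 5 h 11 min = 29 h 32 min.

29.53 hours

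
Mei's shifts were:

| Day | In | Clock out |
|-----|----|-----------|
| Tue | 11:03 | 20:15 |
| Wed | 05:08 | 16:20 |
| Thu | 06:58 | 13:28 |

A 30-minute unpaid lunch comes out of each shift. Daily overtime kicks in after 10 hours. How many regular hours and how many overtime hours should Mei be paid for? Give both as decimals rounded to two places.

Regular 24.70 hours, overtime 0.70 hours

Tue: 11:03–20:15 = 9 h 12 min; less 30 min break → 8 h 42 min
Wed: 05:08–16:20 = 11 h 12 min; less 30 min break → 10 h 42 min
Thu: 06:58–13:28 = 6 h 30 min; less 30 min break → 6 h 0 min
Tue reg 8 h 42 min / OT 0 h 0 min; Wed reg 10 h 0 min / OT 0 h 42 min; Thu reg 6 h 0 min / OT 0 h 0 min.
Totals: regular 24 h 42 min, overtime 0 h 42 min.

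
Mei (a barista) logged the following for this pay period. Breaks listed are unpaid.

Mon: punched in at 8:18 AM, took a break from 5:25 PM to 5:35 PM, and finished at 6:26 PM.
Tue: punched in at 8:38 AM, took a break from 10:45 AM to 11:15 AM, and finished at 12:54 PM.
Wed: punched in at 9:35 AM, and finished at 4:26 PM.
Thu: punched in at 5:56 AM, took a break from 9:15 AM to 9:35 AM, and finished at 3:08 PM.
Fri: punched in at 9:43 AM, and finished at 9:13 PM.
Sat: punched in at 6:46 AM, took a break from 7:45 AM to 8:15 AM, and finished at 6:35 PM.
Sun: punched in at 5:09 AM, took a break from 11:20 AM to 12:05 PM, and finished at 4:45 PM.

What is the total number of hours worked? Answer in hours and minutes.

63 h 7 min

Mon: 8:18 AM–6:26 PM = 10 h 8 min; less 10 min break → 9 h 58 min
Tue: 8:38 AM–12:54 PM = 4 h 16 min; less 30 min break → 3 h 46 min
Wed: 9:35 AM–4:26 PM = 6 h 51 min
Thu: 5:56 AM–3:08 PM = 9 h 12 min; less 20 min break → 8 h 52 min
Fri: 9:43 AM–9:13 PM = 11 h 30 min
Sat: 6:46 AM–6:35 PM = 11 h 49 min; less 30 min break → 11 h 19 min
Sun: 5:09 AM–4:45 PM = 11 h 36 min; less 45 min break → 10 h 51 min
Total: 9 h 58 min + 3 h 46 min + 6 h 51 min + 8 h 52 min + 11 h 30 min + 11 h 19 min + 10 h 51 min = 63 h 7 min.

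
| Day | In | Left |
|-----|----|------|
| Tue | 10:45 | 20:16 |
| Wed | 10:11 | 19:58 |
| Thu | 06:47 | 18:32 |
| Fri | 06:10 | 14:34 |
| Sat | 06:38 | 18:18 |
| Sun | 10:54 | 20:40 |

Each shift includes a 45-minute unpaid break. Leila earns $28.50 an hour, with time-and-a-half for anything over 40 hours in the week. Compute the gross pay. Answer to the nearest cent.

$1840.39

Tue: 10:45–20:16 = 9 h 31 min; less 45 min break → 8 h 46 min
Wed: 10:11–19:58 = 9 h 47 min; less 45 min break → 9 h 2 min
Thu: 06:47–18:32 = 11 h 45 min; less 45 min break → 11 h 0 min
Fri: 06:10–14:34 = 8 h 24 min; less 45 min break → 7 h 39 min
Sat: 06:38–18:18 = 11 h 40 min; less 45 min break → 10 h 55 min
Sun: 10:54–20:40 = 9 h 46 min; less 45 min break → 9 h 1 min
Total worked: 56 h 23 min = 3383 min.
Regular 40 h 0 min = 2400 min at $28.50/h; overtime 16 h 23 min = 983 min at $42.75/h.
Pay = (2400 × $28.50 + 983 × $42.75) ÷ 60 = $1840.39.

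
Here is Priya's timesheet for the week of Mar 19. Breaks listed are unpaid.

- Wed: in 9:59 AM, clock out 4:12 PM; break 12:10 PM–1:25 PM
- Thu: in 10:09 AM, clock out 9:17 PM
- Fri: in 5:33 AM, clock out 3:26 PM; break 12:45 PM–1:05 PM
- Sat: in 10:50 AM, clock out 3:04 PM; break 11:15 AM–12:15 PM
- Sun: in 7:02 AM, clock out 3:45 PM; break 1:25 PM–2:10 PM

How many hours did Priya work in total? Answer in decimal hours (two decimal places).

36.85 hours

Wed: 9:59 AM–4:12 PM = 6 h 13 min; less 75 min break → 4 h 58 min
Thu: 10:09 AM–9:17 PM = 11 h 8 min
Fri: 5:33 AM–3:26 PM = 9 h 53 min; less 20 min break → 9 h 33 min
Sat: 10:50 AM–3:04 PM = 4 h 14 min; less 60 min break → 3 h 14 min
Sun: 7:02 AM–3:45 PM = 8 h 43 min; less 45 min break → 7 h 58 min
Total: 4 h 58 min + 11 h 8 min + 9 h 33 min + 3 h 14 min + 7 h 58 min = 36 h 51 min.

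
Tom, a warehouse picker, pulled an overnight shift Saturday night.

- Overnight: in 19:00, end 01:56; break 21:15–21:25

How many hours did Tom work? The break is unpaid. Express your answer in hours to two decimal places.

Overnight: 19:00 → midnight = 5 h 0 min; midnight → 01:56 = 1 h 56 min; span 6 h 56 min; less 10 min break → 6 h 46 min

6.77 hours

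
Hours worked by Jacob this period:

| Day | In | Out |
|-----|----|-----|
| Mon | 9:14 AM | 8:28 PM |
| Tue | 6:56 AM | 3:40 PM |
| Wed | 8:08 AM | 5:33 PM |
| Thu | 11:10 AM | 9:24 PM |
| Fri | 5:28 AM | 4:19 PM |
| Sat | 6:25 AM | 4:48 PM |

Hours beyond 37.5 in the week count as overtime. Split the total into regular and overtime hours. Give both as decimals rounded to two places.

Mon: 9:14 AM–8:28 PM = 11 h 14 min
Tue: 6:56 AM–3:40 PM = 8 h 44 min
Wed: 8:08 AM–5:33 PM = 9 h 25 min
Thu: 11:10 AM–9:24 PM = 10 h 14 min
Fri: 5:28 AM–4:19 PM = 10 h 51 min
Sat: 6:25 AM–4:48 PM = 10 h 23 min
Total worked: 60 h 51 min = 60.85 h.
Threshold 37.5 h → overtime 23 h 21 min, regular 37 h 30 min.

Regular 37.50 hours, overtime 23.35 hours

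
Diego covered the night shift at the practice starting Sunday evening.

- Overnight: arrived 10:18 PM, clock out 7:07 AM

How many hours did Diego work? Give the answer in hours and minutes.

8 h 49 min

Overnight: 10:18 PM → midnight = 1 h 42 min; midnight → 7:07 AM = 7 h 7 min; span 8 h 49 min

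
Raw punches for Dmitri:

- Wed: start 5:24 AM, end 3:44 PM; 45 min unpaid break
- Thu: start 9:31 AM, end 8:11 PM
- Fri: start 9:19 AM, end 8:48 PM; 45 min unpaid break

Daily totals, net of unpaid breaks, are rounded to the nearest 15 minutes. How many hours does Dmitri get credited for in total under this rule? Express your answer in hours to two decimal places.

Wed: 5:24 AM–3:44 PM = 10 h 20 min − 45 min = 9 h 35 min → rounds to 9 h 30 min
Thu: 9:31 AM–8:11 PM = 10 h 40 min → rounds to 10 h 45 min
Fri: 9:19 AM–8:48 PM = 11 h 29 min − 45 min = 10 h 44 min → rounds to 10 h 45 min
Total credited: 31 h 0 min.

31.00 hours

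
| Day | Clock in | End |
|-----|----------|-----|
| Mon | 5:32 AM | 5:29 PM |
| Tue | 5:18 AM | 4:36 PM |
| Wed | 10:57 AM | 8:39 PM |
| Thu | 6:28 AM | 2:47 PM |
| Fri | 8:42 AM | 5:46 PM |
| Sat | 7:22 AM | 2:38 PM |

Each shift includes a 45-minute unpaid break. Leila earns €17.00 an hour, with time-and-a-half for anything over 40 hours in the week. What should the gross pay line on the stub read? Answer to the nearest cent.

Mon: 5:32 AM–5:29 PM = 11 h 57 min; less 45 min break → 11 h 12 min
Tue: 5:18 AM–4:36 PM = 11 h 18 min; less 45 min break → 10 h 33 min
Wed: 10:57 AM–8:39 PM = 9 h 42 min; less 45 min break → 8 h 57 min
Thu: 6:28 AM–2:47 PM = 8 h 19 min; less 45 min break → 7 h 34 min
Fri: 8:42 AM–5:46 PM = 9 h 4 min; less 45 min break → 8 h 19 min
Sat: 7:22 AM–2:38 PM = 7 h 16 min; less 45 min break → 6 h 31 min
Total worked: 53 h 6 min = 3186 min.
Regular 40 h 0 min = 2400 min at €17.00/h; overtime 13 h 6 min = 786 min at €25.50/h.
Pay = (2400 × €17.00 + 786 × €25.50) ÷ 60 = €1014.05.

€1014.05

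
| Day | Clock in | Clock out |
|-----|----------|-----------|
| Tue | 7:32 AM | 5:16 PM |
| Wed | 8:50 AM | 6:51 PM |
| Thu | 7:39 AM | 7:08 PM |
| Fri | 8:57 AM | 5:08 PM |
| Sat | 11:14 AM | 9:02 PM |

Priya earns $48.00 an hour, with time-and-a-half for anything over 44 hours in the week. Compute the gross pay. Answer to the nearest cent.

$2487.60

Tue: 7:32 AM–5:16 PM = 9 h 44 min
Wed: 8:50 AM–6:51 PM = 10 h 1 min
Thu: 7:39 AM–7:08 PM = 11 h 29 min
Fri: 8:57 AM–5:08 PM = 8 h 11 min
Sat: 11:14 AM–9:02 PM = 9 h 48 min
Total worked: 49 h 13 min = 2953 min.
Regular 44 h 0 min = 2640 min at $48.00/h; overtime 5 h 13 min = 313 min at $72.00/h.
Pay = (2640 × $48.00 + 313 × $72.00) ÷ 60 = $2487.60.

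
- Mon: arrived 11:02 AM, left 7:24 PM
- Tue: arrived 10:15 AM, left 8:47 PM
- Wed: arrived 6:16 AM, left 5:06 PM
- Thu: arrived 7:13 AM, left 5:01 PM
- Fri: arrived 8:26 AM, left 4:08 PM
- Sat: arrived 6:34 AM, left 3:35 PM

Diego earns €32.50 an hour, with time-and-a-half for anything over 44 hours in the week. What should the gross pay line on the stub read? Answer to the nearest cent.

€2027.19

Mon: 11:02 AM–7:24 PM = 8 h 22 min
Tue: 10:15 AM–8:47 PM = 10 h 32 min
Wed: 6:16 AM–5:06 PM = 10 h 50 min
Thu: 7:13 AM–5:01 PM = 9 h 48 min
Fri: 8:26 AM–4:08 PM = 7 h 42 min
Sat: 6:34 AM–3:35 PM = 9 h 1 min
Total worked: 56 h 15 min = 3375 min.
Regular 44 h 0 min = 2640 min at €32.50/h; overtime 12 h 15 min = 735 min at €48.75/h.
Pay = (2640 × €32.50 + 735 × €48.75) ÷ 60 = €2027.19.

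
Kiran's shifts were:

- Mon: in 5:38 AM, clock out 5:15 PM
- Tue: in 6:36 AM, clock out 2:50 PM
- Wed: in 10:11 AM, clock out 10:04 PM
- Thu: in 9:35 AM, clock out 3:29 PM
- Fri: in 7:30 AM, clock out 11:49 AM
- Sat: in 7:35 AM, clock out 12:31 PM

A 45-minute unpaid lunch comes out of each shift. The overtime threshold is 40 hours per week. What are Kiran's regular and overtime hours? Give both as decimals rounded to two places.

Regular 40.00 hours, overtime 2.38 hours

Mon: 5:38 AM–5:15 PM = 11 h 37 min; less 45 min break → 10 h 52 min
Tue: 6:36 AM–2:50 PM = 8 h 14 min; less 45 min break → 7 h 29 min
Wed: 10:11 AM–10:04 PM = 11 h 53 min; less 45 min break → 11 h 8 min
Thu: 9:35 AM–3:29 PM = 5 h 54 min; less 45 min break → 5 h 9 min
Fri: 7:30 AM–11:49 AM = 4 h 19 min; less 45 min break → 3 h 34 min
Sat: 7:35 AM–12:31 PM = 4 h 56 min; less 45 min break → 4 h 11 min
Total worked: 42 h 23 min = 42.38 h.
Threshold 40 h → overtime 2 h 23 min, regular 40 h 0 min.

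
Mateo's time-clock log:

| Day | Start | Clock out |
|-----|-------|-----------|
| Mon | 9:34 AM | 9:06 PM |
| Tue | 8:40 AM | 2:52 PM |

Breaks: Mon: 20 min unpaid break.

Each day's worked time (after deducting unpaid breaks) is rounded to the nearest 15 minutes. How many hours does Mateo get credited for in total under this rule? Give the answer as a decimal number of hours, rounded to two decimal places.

17.50 hours

Mon: 9:34 AM–9:06 PM = 11 h 32 min − 20 min = 11 h 12 min → rounds to 11 h 15 min
Tue: 8:40 AM–2:52 PM = 6 h 12 min → rounds to 6 h 15 min
Total credited: 17 h 30 min.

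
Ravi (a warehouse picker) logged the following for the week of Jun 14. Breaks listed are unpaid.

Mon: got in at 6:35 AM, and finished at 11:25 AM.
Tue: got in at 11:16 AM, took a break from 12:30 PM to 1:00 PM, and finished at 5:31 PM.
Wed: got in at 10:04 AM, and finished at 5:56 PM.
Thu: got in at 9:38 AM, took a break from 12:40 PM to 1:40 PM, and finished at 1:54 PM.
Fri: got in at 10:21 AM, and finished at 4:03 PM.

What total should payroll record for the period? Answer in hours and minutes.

27 h 25 min

Mon: 6:35 AM–11:25 AM = 4 h 50 min
Tue: 11:16 AM–5:31 PM = 6 h 15 min; less 30 min break → 5 h 45 min
Wed: 10:04 AM–5:56 PM = 7 h 52 min
Thu: 9:38 AM–1:54 PM = 4 h 16 min; less 60 min break → 3 h 16 min
Fri: 10:21 AM–4:03 PM = 5 h 42 min
Total: 4 h 50 min + 5 h 45 min + 7 h 52 min + 3 h 16 min + 5 h 42 min = 27 h 25 min.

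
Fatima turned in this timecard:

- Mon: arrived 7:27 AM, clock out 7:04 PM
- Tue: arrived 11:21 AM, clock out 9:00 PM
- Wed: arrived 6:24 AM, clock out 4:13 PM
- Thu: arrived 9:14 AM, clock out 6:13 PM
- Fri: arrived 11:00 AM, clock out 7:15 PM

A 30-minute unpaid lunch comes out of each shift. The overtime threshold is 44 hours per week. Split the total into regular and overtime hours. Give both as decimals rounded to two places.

Regular 44.00 hours, overtime 1.82 hours

Mon: 7:27 AM–7:04 PM = 11 h 37 min; less 30 min break → 11 h 7 min
Tue: 11:21 AM–9:00 PM = 9 h 39 min; less 30 min break → 9 h 9 min
Wed: 6:24 AM–4:13 PM = 9 h 49 min; less 30 min break → 9 h 19 min
Thu: 9:14 AM–6:13 PM = 8 h 59 min; less 30 min break → 8 h 29 min
Fri: 11:00 AM–7:15 PM = 8 h 15 min; less 30 min break → 7 h 45 min
Total worked: 45 h 49 min = 45.82 h.
Threshold 44 h → overtime 1 h 49 min, regular 44 h 0 min.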